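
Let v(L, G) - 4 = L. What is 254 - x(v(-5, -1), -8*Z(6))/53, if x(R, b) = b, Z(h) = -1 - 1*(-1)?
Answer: 254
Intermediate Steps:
Z(h) = 0 (Z(h) = -1 + 1 = 0)
v(L, G) = 4 + L
254 - x(v(-5, -1), -8*Z(6))/53 = 254 - (-8*0)/53 = 254 - 0/53 = 254 - 1*0 = 254 + 0 = 254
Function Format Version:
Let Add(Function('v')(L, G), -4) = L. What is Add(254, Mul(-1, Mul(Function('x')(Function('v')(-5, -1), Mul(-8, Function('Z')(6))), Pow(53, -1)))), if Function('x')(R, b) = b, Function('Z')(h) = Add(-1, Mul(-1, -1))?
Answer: 254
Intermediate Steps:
Function('Z')(h) = 0 (Function('Z')(h) = Add(-1, 1) = 0)
Function('v')(L, G) = Add(4, L)
Add(254, Mul(-1, Mul(Function('x')(Function('v')(-5, -1), Mul(-8, Function('Z')(6))), Pow(53, -1)))) = Add(254, Mul(-1, Mul(Mul(-8, 0), Pow(53, -1)))) = Add(254, Mul(-1, Mul(0, Rational(1, 53)))) = Add(254, Mul(-1, 0)) = Add(254, 0) = 254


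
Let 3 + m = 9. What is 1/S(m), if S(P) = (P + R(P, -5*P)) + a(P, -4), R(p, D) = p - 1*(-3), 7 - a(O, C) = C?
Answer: 1/26 ≈ 0.038462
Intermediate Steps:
m = 6 (m = -3 + 9 = 6)
a(O, C) = 7 - C
R(p, D) = 3 + p (R(p, D) = p + 3 = 3 + p)
S(P) = 14 + 2*P (S(P) = (P + (3 + P)) + (7 - 1*(-4)) = (3 + 2*P) + (7 + 4) = (3 + 2*P) + 11 = 14 + 2*P)
1/S(m) = 1/(14 + 2*6) = 1/(14 + 12) = 1/26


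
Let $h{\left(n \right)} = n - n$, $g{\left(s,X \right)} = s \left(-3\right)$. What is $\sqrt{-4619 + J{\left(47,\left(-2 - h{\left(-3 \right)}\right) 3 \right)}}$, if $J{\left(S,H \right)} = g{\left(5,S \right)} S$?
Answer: $22 i \sqrt{11} \approx 72.966 i$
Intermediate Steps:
$g{\left(s,X \right)} = - 3 s$
$h{\left(n \right)} = 0$
$J{\left(S,H \right)} = - 15 S$ ($J{\left(S,H \right)} = \left(-3\right) 5 S = - 15 S$)
$\sqrt{-4619 + J{\left(47,\left(-2 - h{\left(-3 \right)}\right) 3 \right)}} = \sqrt{-4619 - 705} = \sqrt{-5324} = 22 i \sqrt{11}$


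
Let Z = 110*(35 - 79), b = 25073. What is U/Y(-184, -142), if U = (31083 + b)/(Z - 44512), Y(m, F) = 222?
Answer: -14039/2739036 ≈ -0.0051255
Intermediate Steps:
Z = -4840 (Z = 110*(-44) = -4840)
U = -14039/12338 (U = (31083 + 25073)/(-4840 - 44512) = 56156/(-49352) = 56156*(-1/49352) = -14039/12338 ≈ -1.1379)
U/Y(-184, -142) = -14039/12338/222 = -14039/12338*1/222 = -14039/2739036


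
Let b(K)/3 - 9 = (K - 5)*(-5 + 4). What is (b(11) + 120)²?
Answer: 16641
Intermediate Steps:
b(K) = 42 - 3*K (b(K) = 27 + 3*((K - 5)*(-5 + 4)) = 27 + 3*((-5 + K)*(-1)) = 27 + 3*(5 - K) = 27 + (15 - 3*K) = 42 - 3*K)
(b(11) + 120)² = ((42 - 3*11) + 120)² = ((42 - 33) + 120)² = (9 + 120)² = 129² = 16641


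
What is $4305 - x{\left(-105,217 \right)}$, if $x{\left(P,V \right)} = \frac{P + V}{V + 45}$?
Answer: $\frac{563899}{131} \approx 4304.6$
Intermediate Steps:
$x{\left(P,V \right)} = \frac{P + V}{45 + V}$
$4305 - x{\left(-105,217 \right)} = 4305 - \frac{-105 + 217}{45 + 217} = 4305 - \frac{1}{262} \cdot 112 = 4305 - \frac{56}{131} = \frac{563899}{131}$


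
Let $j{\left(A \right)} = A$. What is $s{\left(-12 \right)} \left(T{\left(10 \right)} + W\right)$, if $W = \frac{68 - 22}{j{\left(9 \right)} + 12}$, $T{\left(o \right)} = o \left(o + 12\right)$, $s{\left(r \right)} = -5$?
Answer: $- \frac{23330}{21} \approx -1111.0$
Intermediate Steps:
$T{\left(o \right)} = o \left(12 + o\right)$
$W = \frac{46}{21}$ ($W = \frac{68 - 22}{9 + 12} = \frac{46}{21} \approx 2.1905$)
$s{\left(-12 \right)} \left(T{\left(10 \right)} + W\right) = - 5 \left(10 \left(12 + 10\right) + \frac{46}{21}\right) = - 5 \left(10 \cdot 22 + \frac{46}{21}\right) = - 5 \left(220 + \frac{46}{21}\right) = \left(-5\right) \frac{4666}{21} = - \frac{23330}{21}$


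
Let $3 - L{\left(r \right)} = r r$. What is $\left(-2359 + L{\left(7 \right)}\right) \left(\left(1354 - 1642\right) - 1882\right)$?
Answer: $5218850$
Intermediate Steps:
$L{\left(r \right)} = 3 - r^{2}$ ($L{\left(r \right)} = 3 - r r = 3 - r^{2}$)
$\left(-2359 + L{\left(7 \right)}\right) \left(\left(1354 - 1642\right) - 1882\right) = \left(-2359 + \left(3 - 7^{2}\right)\right) \left(\left(1354 - 1642\right) - 1882\right) = \left(-2359 + \left(3 - 49\right)\right) \left(\left(1354 - 1642\right) - 1882\right) = \left(-2359 + \left(3 - 49\right)\right) \left(-288 - 1882\right) = \left(-2359 - 46\right) \left(-2170\right) = \left(-2405\right) \left(-2170\right) = 5218850$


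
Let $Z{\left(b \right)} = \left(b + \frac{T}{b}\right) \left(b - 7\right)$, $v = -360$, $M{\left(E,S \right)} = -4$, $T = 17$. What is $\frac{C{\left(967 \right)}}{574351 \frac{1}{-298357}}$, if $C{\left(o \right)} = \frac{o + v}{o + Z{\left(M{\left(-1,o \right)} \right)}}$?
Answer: $- \frac{38126884}{127898899} \approx -0.2981$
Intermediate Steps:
$Z{\left(b \right)} = \left(-7 + b\right) \left(b + \frac{17}{b}\right)$ ($Z{\left(b \right)} = \left(b + \frac{17}{b}\right) \left(b - 7\right) = \left(b + \frac{17}{b}\right) \left(-7 + b\right) = \left(-7 + b\right) \left(b + \frac{17}{b}\right)$)
$C{\left(o \right)} = \frac{-360 + o}{\frac{363}{4} + o}$ ($C{\left(o \right)} = \frac{o - 360}{o + \left(17 + \left(-4\right)^{2} - \frac{119}{-4} - -28\right)} = \frac{-360 + o}{o + \left(17 + 16 - - \frac{119}{4} + 28\right)} = \frac{-360 + o}{o + \left(17 + 16 + \frac{119}{4} + 28\right)} = \frac{-360 + o}{o + \frac{363}{4}} = \frac{-360 + o}{\frac{363}{4} + o}$)
$\frac{C{\left(967 \right)}}{574351 \frac{1}{-298357}} = \frac{4 \frac{1}{363 + 4 \cdot 967} \left(-360 + 967\right)}{574351 \frac{1}{-298357}} = \frac{4 \frac{1}{363 + 3868} \cdot 607}{574351 \left(- \frac{1}{298357}\right)} = \frac{4 \cdot \frac{1}{4231} \cdot 607}{- \frac{30229}{15703}} = 4 \cdot \frac{1}{4231} \cdot 607 \left(- \frac{15703}{30229}\right) = \frac{2428}{4231} \left(- \frac{15703}{30229}\right) = - \frac{38126884}{127898899}$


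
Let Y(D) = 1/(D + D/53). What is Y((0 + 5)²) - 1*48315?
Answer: -65225197/1350 ≈ -48315.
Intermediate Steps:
Y(D) = 53/(54*D) (Y(D) = 1/(D + D*(1/53)) = 1/(D + D/53) = 1/(54*D/53) = 53/(54*D))
Y((0 + 5)²) - 1*48315 = 53/(54*((0 + 5)²)) - 1*48315 = 53/(54*(5²)) - 48315 = (53/54)/25 - 48315 = (53/54)*(1/25) - 48315 = 53/1350 - 48315 = -65225197/1350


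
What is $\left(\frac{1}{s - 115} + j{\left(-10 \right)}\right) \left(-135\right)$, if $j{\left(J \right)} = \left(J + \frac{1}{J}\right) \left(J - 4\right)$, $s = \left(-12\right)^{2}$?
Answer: $- \frac{553716}{29} \approx -19094.0$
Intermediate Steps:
$s = 144$
$j{\left(J \right)} = \left(-4 + J\right) \left(J + \frac{1}{J}\right)$ ($j{\left(J \right)} = \left(J + \frac{1}{J}\right) \left(-4 + J\right) = \left(-4 + J\right) \left(J + \frac{1}{J}\right)$)
$\left(\frac{1}{s - 115} + j{\left(-10 \right)}\right) \left(-135\right) = \left(\frac{1}{144 - 115} + \left(1 + \left(-10\right)^{2} - -40 - \frac{4}{-10}\right)\right) \left(-135\right) = \left(\frac{1}{29} + \left(1 + 100 + 40 - - \frac{2}{5}\right)\right) \left(-135\right) = \left(\frac{1}{29} + \left(1 + 100 + 40 + \frac{2}{5}\right)\right) \left(-135\right) = \left(\frac{1}{29} + \frac{707}{5}\right) \left(-135\right) = \frac{20508}{145} \left(-135\right) = - \frac{553716}{29}$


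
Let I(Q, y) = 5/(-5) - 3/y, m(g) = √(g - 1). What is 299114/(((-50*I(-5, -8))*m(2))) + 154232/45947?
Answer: 54992842832/5743375 ≈ 9575.0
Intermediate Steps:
m(g) = √(-1 + g)
I(Q, y) = -1 - 3/y (I(Q, y) = 5*(-⅕) - 3/y = -1 - 3/y)
299114/(((-50*I(-5, -8))*m(2))) + 154232/45947 = 299114/(((-50*(-3 - 1*(-8))/(-8))*√(-1 + 2))) + 154232/45947 = 299114/(((-(-25)*(-3 + 8)/4)*√1)) + 154232*(1/45947) = 299114/((-(-25)*5/4*1)) + 154232/45947 = 299114/((-50*(-5/8)*1)) + 154232/45947 = 299114/(((125/4)*1)) + 154232/45947 = 299114/(125/4) + 154232/45947 = 299114*(4/125) + 154232/45947 = 1196456/125 + 154232/45947 = 54992842832/5743375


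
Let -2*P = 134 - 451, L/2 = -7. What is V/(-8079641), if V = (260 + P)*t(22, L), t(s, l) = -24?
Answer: 10044/8079641 ≈ 0.0012431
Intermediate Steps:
L = -14 (L = 2*(-7) = -14)
P = 317/2 (P = -(134 - 451)/2 = -½*(-317) = 317/2 ≈ 158.50)
V = -10044 (V = (260 + 317/2)*(-24) = (837/2)*(-24) = -10044)
V/(-8079641) = -10044/(-8079641) = -10044*(-1/8079641) = 10044/8079641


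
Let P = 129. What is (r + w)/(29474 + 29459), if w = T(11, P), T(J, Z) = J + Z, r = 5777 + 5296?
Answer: 11213/58933 ≈ 0.19027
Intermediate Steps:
r = 11073
w = 140 (w = 11 + 129 = 140)
(r + w)/(29474 + 29459) = (11073 + 140)/(29474 + 29459) = 11213/58933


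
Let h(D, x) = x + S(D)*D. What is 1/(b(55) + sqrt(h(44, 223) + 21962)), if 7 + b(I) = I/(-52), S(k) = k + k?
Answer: 21788/70282567 + 2704*sqrt(26057)/70282567 ≈ 0.0065204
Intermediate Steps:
S(k) = 2*k
h(D, x) = x + 2*D**2 (h(D, x) = x + (2*D)*D = x + 2*D**2)
b(I) = -7 - I/52 (b(I) = -7 + I/(-52) = -7 + I*(-1/52) = -7 - I/52)
1/(b(55) + sqrt(h(44, 223) + 21962)) = 1/((-7 - 1/52*55) + sqrt((223 + 2*44**2) + 21962)) = 1/((-7 - 55/52) + sqrt((223 + 2*1936) + 21962)) = 1/(-419/52 + sqrt((223 + 3872) + 21962)) = 1/(-419/52 + sqrt(4095 + 21962)) = 1/(-419/52 + sqrt(26057))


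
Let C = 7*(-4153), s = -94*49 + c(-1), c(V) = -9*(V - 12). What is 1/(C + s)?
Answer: -1/33560 ≈ -2.9797e-5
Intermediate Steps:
c(V) = 108 - 9*V (c(V) = -9*(-12 + V) = 108 - 9*V)
s = -4489 (s = -94*49 + (108 - 9*(-1)) = -4606 + (108 + 9) = -4606 + 117 = -4489)
C = -29071
1/(C + s) = 1/(-29071 - 4489) = 1/(-33560) = -1/33560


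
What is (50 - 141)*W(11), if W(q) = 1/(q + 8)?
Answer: -91/19 ≈ -4.7895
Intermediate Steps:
W(q) = 1/(8 + q)
(50 - 141)*W(11) = (50 - 141)/(8 + 11) = -91/19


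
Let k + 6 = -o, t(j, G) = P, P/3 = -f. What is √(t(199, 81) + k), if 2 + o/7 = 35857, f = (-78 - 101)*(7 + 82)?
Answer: I*√203198 ≈ 450.77*I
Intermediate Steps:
f = -15931 (f = -179*89 = -15931)
o = 250985 (o = -14 + 7*35857 = -14 + 250999 = 250985)
P = 47793 (P = 3*(-1*(-15931)) = 3*15931 = 47793)
t(j, G) = 47793
k = -250991 (k = -6 - 1*250985 = -6 - 250985 = -250991)
√(t(199, 81) + k) = √(47793 - 250991) = √(-203198) = I*√203198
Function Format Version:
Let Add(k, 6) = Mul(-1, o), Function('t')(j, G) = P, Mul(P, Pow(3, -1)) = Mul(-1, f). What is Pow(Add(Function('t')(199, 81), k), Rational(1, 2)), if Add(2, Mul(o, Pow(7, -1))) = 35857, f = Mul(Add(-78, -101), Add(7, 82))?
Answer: Mul(I, Pow(203198, Rational(1, 2))) ≈ Mul(450.77, I)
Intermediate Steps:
f = -15931 (f = Mul(-179, 89) = -15931)
o = 250985 (o = Add(-14, Mul(7, 35857)) = Add(-14, 250999) = 250985)
P = 47793 (P = Mul(3, Mul(-1, -15931)) = Mul(3, 15931) = 47793)
Function('t')(j, G) = 47793
k = -250991 (k = Add(-6, Mul(-1, 250985)) = Add(-6, -250985) = -250991)
Pow(Add(Function('t')(199, 81), k), Rational(1, 2)) = Pow(Add(47793, -250991), Rational(1, 2)) = Pow(-203198, Rational(1, 2)) = Mul(I, Pow(203198, Rational(1, 2)))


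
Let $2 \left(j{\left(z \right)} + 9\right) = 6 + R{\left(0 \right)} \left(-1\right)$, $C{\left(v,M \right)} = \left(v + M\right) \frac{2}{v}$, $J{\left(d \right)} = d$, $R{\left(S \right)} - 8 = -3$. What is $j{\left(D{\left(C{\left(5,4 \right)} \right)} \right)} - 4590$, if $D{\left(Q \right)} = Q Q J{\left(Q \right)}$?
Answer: $- \frac{9197}{2} \approx -4598.5$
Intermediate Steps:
$R{\left(S \right)} = 5$ ($R{\left(S \right)} = 8 - 3 = 5$)
$C{\left(v,M \right)} = \frac{2 \left(M + v\right)}{v}$ ($C{\left(v,M \right)} = \left(M + v\right) \frac{2}{v} = \frac{2 \left(M + v\right)}{v}$)
$D{\left(Q \right)} = Q^{3}$ ($D{\left(Q \right)} = Q Q Q = Q^{2} Q = Q^{3}$)
$j{\left(z \right)} = - \frac{17}{2}$ ($j{\left(z \right)} = -9 + \frac{6 + 5 \left(-1\right)}{2} = -9 + \frac{6 - 5}{2} = -9 + \frac{1}{2} \cdot 1 = -9 + \frac{1}{2} = - \frac{17}{2}$)
$j{\left(D{\left(C{\left(5,4 \right)} \right)} \right)} - 4590 = - \frac{17}{2} - 4590 = - \frac{9197}{2}$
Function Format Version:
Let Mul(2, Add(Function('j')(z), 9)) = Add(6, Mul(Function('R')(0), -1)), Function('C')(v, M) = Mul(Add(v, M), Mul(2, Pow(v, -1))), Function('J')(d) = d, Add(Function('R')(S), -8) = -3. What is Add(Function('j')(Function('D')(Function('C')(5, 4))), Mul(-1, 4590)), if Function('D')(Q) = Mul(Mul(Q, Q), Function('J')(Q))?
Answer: Rational(-9197, 2) ≈ -4598.5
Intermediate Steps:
Function('R')(S) = 5 (Function('R')(S) = Add(8, -3) = 5)
Function('C')(v, M) = Mul(2, Pow(v, -1), Add(M, v)) (Function('C')(v, M) = Mul(Add(M, v), Mul(2, Pow(v, -1))) = Mul(2, Pow(v, -1), Add(M, v)))
Function('D')(Q) = Pow(Q, 3) (Function('D')(Q) = Mul(Mul(Q, Q), Q) = Mul(Pow(Q, 2), Q) = Pow(Q, 3))
Function('j')(z) = Rational(-17, 2) (Function('j')(z) = Add(-9, Mul(Rational(1, 2), Add(6, Mul(5, -1)))) = Add(-9, Mul(Rational(1, 2), Add(6, -5))) = Add(-9, Mul(Rational(1, 2), 1)) = Add(-9, Rational(1, 2)) = Rational(-17, 2))
Add(Function('j')(Function('D')(Function('C')(5, 4))), Mul(-1, 4590)) = Add(Rational(-17, 2), Mul(-1, 4590)) = Add(Rational(-17, 2), -4590) = Rational(-9197, 2)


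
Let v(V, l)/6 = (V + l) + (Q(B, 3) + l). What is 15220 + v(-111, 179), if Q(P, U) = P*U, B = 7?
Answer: 16828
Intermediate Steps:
v(V, l) = 126 + 6*V + 12*l (v(V, l) = 6*((V + l) + (7*3 + l)) = 6*((V + l) + (21 + l)) = 6*(21 + V + 2*l) = 126 + 6*V + 12*l)
15220 + v(-111, 179) = 15220 + (126 + 6*(-111) + 12*179) = 15220 + (126 - 666 + 2148) = 15220 + 1608 = 16828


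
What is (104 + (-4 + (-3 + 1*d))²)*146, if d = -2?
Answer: 27010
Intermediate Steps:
(104 + (-4 + (-3 + 1*d))²)*146 = (104 + (-4 + (-3 + 1*(-2)))²)*146 = (104 + (-4 + (-3 - 2))²)*146 = (104 + (-4 - 5)²)*146 = (104 + (-9)²)*146 = (104 + 81)*146 = 185*146 = 27010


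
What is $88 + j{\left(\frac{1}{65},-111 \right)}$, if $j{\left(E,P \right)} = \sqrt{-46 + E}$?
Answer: $88 + \frac{7 i \sqrt{3965}}{65} \approx 88.0 + 6.7812 i$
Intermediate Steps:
$88 + j{\left(\frac{1}{65},-111 \right)} = 88 + \sqrt{-46 + \frac{1}{65}} = 88 + \sqrt{- \frac{2989}{65}} = 88 + \frac{7 i \sqrt{3965}}{65}$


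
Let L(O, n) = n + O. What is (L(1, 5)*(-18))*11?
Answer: -1188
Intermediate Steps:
L(O, n) = O + n
(L(1, 5)*(-18))*11 = ((1 + 5)*(-18))*11 = (6*(-18))*11 = -108*11 = -1188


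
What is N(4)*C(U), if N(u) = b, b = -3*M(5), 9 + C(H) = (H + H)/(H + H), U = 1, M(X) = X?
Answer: 120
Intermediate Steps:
C(H) = -8 (C(H) = -9 + (H + H)/(H + H) = -9 + (2*H)/((2*H)) = -9 + (2*H)*(1/(2*H)) = -9 + 1 = -8)
b = -15 (b = -3*5 = -15)
N(u) = -15
N(4)*C(U) = -15*(-8) = 120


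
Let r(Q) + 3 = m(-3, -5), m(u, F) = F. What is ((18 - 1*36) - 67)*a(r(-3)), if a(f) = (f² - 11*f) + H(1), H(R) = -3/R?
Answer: -12665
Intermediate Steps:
r(Q) = -8 (r(Q) = -3 - 5 = -8)
a(f) = -3 + f² - 11*f (a(f) = (f² - 11*f) - 3/1 = (f² - 11*f) - 3*1 = (f² - 11*f) - 3 = -3 + f² - 11*f)
((18 - 1*36) - 67)*a(r(-3)) = ((18 - 1*36) - 67)*(-3 + (-8)² - 11*(-8)) = ((18 - 36) - 67)*(-3 + 64 + 88) = (-18 - 67)*149 = -85*149 = -12665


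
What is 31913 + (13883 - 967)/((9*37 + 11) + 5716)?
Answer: 48351424/1515 ≈ 31915.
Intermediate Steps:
31913 + (13883 - 967)/((9*37 + 11) + 5716) = 31913 + 12916/((333 + 11) + 5716) = 31913 + 12916/(344 + 5716) = 31913 + 12916/6060 = 31913 + 12916*(1/6060) = 31913 + 3229/1515 = 48351424/1515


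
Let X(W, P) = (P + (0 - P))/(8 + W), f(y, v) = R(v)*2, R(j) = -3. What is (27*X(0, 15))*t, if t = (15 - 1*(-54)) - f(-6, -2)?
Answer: 0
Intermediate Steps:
f(y, v) = -6 (f(y, v) = -3*2 = -6)
t = 75 (t = (15 - 1*(-54)) - 1*(-6) = (15 + 54) + 6 = 69 + 6 = 75)
X(W, P) = 0 (X(W, P) = (P - P)/(8 + W) = 0/(8 + W) = 0)
(27*X(0, 15))*t = (27*0)*75 = 0*75 = 0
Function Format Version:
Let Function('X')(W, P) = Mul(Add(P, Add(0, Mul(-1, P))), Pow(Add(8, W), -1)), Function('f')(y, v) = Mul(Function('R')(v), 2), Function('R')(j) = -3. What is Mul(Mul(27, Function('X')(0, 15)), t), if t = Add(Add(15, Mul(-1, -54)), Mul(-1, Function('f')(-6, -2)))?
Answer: 0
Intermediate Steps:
Function('f')(y, v) = -6 (Function('f')(y, v) = Mul(-3, 2) = -6)
t = 75 (t = Add(Add(15, Mul(-1, -54)), Mul(-1, -6)) = Add(Add(15, 54), 6) = Add(69, 6) = 75)
Function('X')(W, P) = 0 (Function('X')(W, P) = Mul(Add(P, Mul(-1, P)), Pow(Add(8, W), -1)) = Mul(0, Pow(Add(8, W), -1)) = 0)
Mul(Mul(27, Function('X')(0, 15)), t) = Mul(Mul(27, 0), 75) = Mul(0, 75) = 0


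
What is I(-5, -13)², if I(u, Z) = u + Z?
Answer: 324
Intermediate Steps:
I(u, Z) = Z + u
I(-5, -13)² = (-13 - 5)² = (-18)² = 324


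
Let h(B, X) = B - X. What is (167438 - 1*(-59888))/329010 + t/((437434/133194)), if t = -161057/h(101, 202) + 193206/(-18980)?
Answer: 23303106794619239/48232879190310 ≈ 483.14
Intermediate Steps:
t = 116821079/73730 (t = -161057/(101 - 1*202) + 193206/(-18980) = -161057/(101 - 202) + 193206*(-1/18980) = -161057/(-101) - 7431/730 = -161057*(-1/101) - 7431/730 = 161057/101 - 7431/730 = 116821079/73730 ≈ 1584.4)
(167438 - 1*(-59888))/329010 + t/((437434/133194)) = (167438 - 1*(-59888))/329010 + 116821079/(73730*((437434/133194))) = (167438 + 59888)*(1/329010) + 116821079/(73730*((437434*(1/133194)))) = 227326*(1/329010) + 116821079/(73730*(218717/66597)) = 10333/14955 + (116821079/73730)*(66597/218717) = 10333/14955 + 7779933398163/16126004410 = 23303106794619239/48232879190310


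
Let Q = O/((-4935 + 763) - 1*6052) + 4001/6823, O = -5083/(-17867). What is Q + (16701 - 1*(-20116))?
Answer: 2699319191510131/73316027952 ≈ 36818.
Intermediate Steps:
O = 299/1051 (O = -5083*(-1/17867) = 299/1051 ≈ 0.28449)
Q = 42990401347/73316027952 (Q = 299/(1051*((-4935 + 763) - 1*6052)) + 4001/6823 = 299/(1051*(-4172 - 6052)) + 4001*(1/6823) = (299/1051)/(-10224) + 4001/6823 = (299/1051)*(-1/10224) + 4001/6823 = -299/10745424 + 4001/6823 = 42990401347/73316027952 ≈ 0.58637)
Q + (16701 - 1*(-20116)) = 42990401347/73316027952 + (16701 - 1*(-20116)) = 42990401347/73316027952 + (16701 + 20116) = 42990401347/73316027952 + 36817 = 2699319191510131/73316027952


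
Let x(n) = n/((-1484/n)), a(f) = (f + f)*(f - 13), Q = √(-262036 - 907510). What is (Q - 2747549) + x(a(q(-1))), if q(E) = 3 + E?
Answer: -1019341163/371 + I*√1169546 ≈ -2.7476e+6 + 1081.5*I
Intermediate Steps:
Q = I*√1169546 (Q = √(-1169546) = I*√1169546 ≈ 1081.5*I)
a(f) = 2*f*(-13 + f) (a(f) = (2*f)*(-13 + f) = 2*f*(-13 + f))
x(n) = -n²/1484 (x(n) = n*(-n/1484) = -n²/1484)
(Q - 2747549) + x(a(q(-1))) = (I*√1169546 - 2747549) - 4*(-13 + (3 - 1))²*(3 - 1)²/1484 = (-2747549 + I*√1169546) - 16*(-13 + 2)²/1484 = (-2747549 + I*√1169546) - (2*2*(-11))²/1484 = (-2747549 + I*√1169546) - 1/1484*(-44)² = (-2747549 + I*√1169546) - 1/1484*1936 = (-2747549 + I*√1169546) - 484/371 = -1019341163/371 + I*√1169546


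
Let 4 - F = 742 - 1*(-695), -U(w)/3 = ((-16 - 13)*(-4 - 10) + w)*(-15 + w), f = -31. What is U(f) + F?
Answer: 50317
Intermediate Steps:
U(w) = -3*(-15 + w)*(406 + w) (U(w) = -3*((-16 - 13)*(-4 - 10) + w)*(-15 + w) = -3*(-29*(-14) + w)*(-15 + w) = -3*(406 + w)*(-15 + w) = -3*(-15 + w)*(406 + w))
F = -1433 (F = 4 - (742 - 1*(-695)) = 4 - (742 + 695) = 4 - 1*1437 = 4 - 1437 = -1433)
U(f) + F = (18270 - 1173*(-31) - 3*(-31)²) - 1433 = (18270 + 36363 - 3*961) - 1433 = (18270 + 36363 - 2883) - 1433 = 51750 - 1433 = 50317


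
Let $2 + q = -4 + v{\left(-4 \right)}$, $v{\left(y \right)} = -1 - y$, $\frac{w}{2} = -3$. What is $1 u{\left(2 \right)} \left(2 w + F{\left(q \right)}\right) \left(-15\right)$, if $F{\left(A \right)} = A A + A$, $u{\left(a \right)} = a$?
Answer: $180$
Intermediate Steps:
$w = -6$ ($w = 2 \left(-3\right) = -6$)
$q = -3$ ($q = -2 - 1 = -3$)
$F{\left(A \right)} = A + A^{2}$ ($F{\left(A \right)} = A^{2} + A = A + A^{2}$)
$1 u{\left(2 \right)} \left(2 w + F{\left(q \right)}\right) \left(-15\right) = 1 \cdot 2 \left(2 \left(-6\right) - 3 \left(1 - 3\right)\right) \left(-15\right) = 2 \left(-12 - -6\right) \left(-15\right) = 2 \left(-12 + 6\right) \left(-15\right) = 2 \left(-6\right) \left(-15\right) = \left(-12\right) \left(-15\right) = 180$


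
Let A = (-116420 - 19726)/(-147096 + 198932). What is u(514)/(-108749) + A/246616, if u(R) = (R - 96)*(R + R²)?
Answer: -707244158862015317/695101150026512 ≈ -1017.5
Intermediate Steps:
u(R) = (-96 + R)*(R + R²)
A = -68073/25918 (A = -136146/51836 = -136146*1/51836 = -68073/25918 ≈ -2.6265)
u(514)/(-108749) + A/246616 = (514*(-96 + 514² - 95*514))/(-108749) - 68073/25918/246616 = (514*(-96 + 264196 - 48830))*(-1/108749) - 68073/25918*1/246616 = (514*215270)*(-1/108749) - 68073/6391793488 = 110648780*(-1/108749) - 68073/6391793488 = -110648780/108749 - 68073/6391793488 = -707244158862015317/695101150026512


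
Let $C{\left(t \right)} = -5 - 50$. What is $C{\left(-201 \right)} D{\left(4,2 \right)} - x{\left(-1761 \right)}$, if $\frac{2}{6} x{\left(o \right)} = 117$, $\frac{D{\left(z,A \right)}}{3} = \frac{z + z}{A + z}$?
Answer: $-571$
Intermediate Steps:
$C{\left(t \right)} = -55$ ($C{\left(t \right)} = -5 - 50 = -55$)
$D{\left(z,A \right)} = \frac{6 z}{A + z}$ ($D{\left(z,A \right)} = 3 \frac{z + z}{A + z} = 3 \frac{2 z}{A + z} = \frac{6 z}{A + z}$)
$x{\left(o \right)} = 351$ ($x{\left(o \right)} = 3 \cdot 117 = 351$)
$C{\left(-201 \right)} D{\left(4,2 \right)} - x{\left(-1761 \right)} = - 55 \cdot 6 \cdot 4 \frac{1}{2 + 4} - 351 = - 55 \cdot 6 \cdot 4 \cdot \frac{1}{6} - 351 = \left(-55\right) 4 - 351 = -220 - 351 = -571$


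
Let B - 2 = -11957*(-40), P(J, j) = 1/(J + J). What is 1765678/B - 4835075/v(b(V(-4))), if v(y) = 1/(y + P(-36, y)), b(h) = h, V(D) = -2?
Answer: 167658440797783/17218152 ≈ 9.7373e+6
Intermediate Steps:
P(J, j) = 1/(2*J)
v(y) = 1/(-1/72 + y) (v(y) = 1/(y + (1/2)/(-36)) = 1/(y + (1/2)*(-1/36)) = 1/(y - 1/72) = 1/(-1/72 + y))
B = 478282 (B = 2 - 11957*(-40) = 2 + 478280 = 478282)
1765678/B - 4835075/v(b(V(-4))) = 1765678/478282 - 4835075/(72/(-1 + 72*(-2))) = 1765678*(1/478282) - 4835075/(72/(-1 - 144)) = 882839/239141 - 4835075/(72/(-145)) = 882839/239141 - 4835075/(72*(-1/145)) = 882839/239141 - 4835075/(-72/145) = 882839/239141 - 4835075*(-145/72) = 882839/239141 + 701085875/72 = 167658440797783/17218152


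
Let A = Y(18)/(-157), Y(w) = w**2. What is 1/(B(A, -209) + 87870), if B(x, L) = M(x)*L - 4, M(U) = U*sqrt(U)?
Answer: 170016009169/14939369505621626 - 47841354*I*sqrt(157)/7469684752810813 ≈ 1.138e-5 - 8.0251e-8*I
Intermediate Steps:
M(U) = U**(3/2)
A = -324/157 (A = 18**2/(-157) = 324*(-1/157) = -324/157 ≈ -2.0637)
B(x, L) = -4 + L*x**(3/2) (B(x, L) = x**(3/2)*L - 4 = L*x**(3/2) - 4 = -4 + L*x**(3/2))
1/(B(A, -209) + 87870) = 1/((-4 - (-1218888)*I*sqrt(157)/24649) + 87870) = 1/((-4 + 1218888*I*sqrt(157)/24649) + 87870) = 1/(87866 + 1218888*I*sqrt(157)/24649)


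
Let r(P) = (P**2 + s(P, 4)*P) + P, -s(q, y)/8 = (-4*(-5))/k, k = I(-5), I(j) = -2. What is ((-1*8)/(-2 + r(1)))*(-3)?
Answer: 3/10 ≈ 0.30000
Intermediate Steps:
k = -2
s(q, y) = 80 (s(q, y) = -8*(-4*(-5))/(-2) = -160*(-1)/2 = -8*(-10) = 80)
r(P) = P**2 + 81*P (r(P) = (P**2 + 80*P) + P = P**2 + 81*P)
((-1*8)/(-2 + r(1)))*(-3) = ((-1*8)/(-2 + 1*(81 + 1)))*(-3) = -8/(-2 + 1*82)*(-3) = -8/(-2 + 82)*(-3) = -8/80*(-3) = -8*1/80*(-3) = -1/10*(-3) = 3/10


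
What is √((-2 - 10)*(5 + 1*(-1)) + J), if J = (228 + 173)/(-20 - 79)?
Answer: I*√56683/33 ≈ 7.2146*I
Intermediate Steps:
J = -401/99 (J = 401/(-99) = 401*(-1/99) = -401/99 ≈ -4.0505)
√((-2 - 10)*(5 + 1*(-1)) + J) = √((-2 - 10)*(5 + 1*(-1)) - 401/99) = √(-12*(5 - 1) - 401/99) = √(-12*4 - 401/99) = √(-48 - 401/99) = √(-5153/99) = I*√56683/33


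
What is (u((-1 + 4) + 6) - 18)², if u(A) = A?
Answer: 81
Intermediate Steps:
(u((-1 + 4) + 6) - 18)² = (((-1 + 4) + 6) - 18)² = ((3 + 6) - 18)² = (9 - 18)² = (-9)² = 81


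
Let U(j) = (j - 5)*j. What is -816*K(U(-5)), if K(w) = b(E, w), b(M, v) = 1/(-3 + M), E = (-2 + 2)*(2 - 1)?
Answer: 272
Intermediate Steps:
E = 0 (E = 0*1 = 0)
U(j) = j*(-5 + j) (U(j) = (-5 + j)*j = j*(-5 + j))
K(w) = -⅓ (K(w) = 1/(-3 + 0) = 1/(-3) = -⅓)
-816*K(U(-5)) = -816*(-⅓) = 272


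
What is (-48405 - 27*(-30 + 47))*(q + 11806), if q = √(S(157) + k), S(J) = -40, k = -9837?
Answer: -576888384 - 48864*I*√9877 ≈ -5.7689e+8 - 4.8563e+6*I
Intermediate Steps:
q = I*√9877 (q = √(-40 - 9837) = √(-9877) = I*√9877 ≈ 99.383*I)
(-48405 - 27*(-30 + 47))*(q + 11806) = (-48405 - 27*(-30 + 47))*(I*√9877 + 11806) = (-48405 - 27*17)*(11806 + I*√9877) = (-48405 - 459)*(11806 + I*√9877) = -48864*(11806 + I*√9877) = -576888384 - 48864*I*√9877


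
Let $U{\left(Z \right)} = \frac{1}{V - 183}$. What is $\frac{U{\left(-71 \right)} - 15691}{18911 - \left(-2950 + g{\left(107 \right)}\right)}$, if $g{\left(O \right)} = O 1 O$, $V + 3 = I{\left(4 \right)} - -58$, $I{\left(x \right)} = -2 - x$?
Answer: $- \frac{2102595}{1395208} \approx -1.507$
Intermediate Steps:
$V = 49$ ($V = -3 - -52 = -3 + \left(\left(-2 - 4\right) + 58\right) = -3 + \left(-6 + 58\right) = -3 + 52 = 49$)
$g{\left(O \right)} = O^{2}$ ($g{\left(O \right)} = O O = O^{2}$)
$U{\left(Z \right)} = - \frac{1}{134}$ ($U{\left(Z \right)} = \frac{1}{49 - 183} = \frac{1}{-134} = - \frac{1}{134}$)
$\frac{U{\left(-71 \right)} - 15691}{18911 - \left(-2950 + g{\left(107 \right)}\right)} = \frac{- \frac{1}{134} - 15691}{18911 + \left(2950 - 107^{2}\right)} = - \frac{2102595}{134 \left(18911 + \left(2950 - 11449\right)\right)} = - \frac{2102595}{134 \left(18911 - 8499\right)} = - \frac{2102595}{134 \cdot 10412} = \left(- \frac{2102595}{134}\right) \frac{1}{10412} = - \frac{2102595}{1395208}$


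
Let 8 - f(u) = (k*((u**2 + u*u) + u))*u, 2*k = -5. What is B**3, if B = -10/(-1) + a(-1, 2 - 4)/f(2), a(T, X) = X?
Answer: 24137569/24389 ≈ 989.69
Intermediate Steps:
k = -5/2 (k = (1/2)*(-5) = -5/2 ≈ -2.5000)
f(u) = 8 - u*(-5*u**2 - 5*u/2) (f(u) = 8 - (-5*((u**2 + u*u) + u)/2)*u = 8 - (-5*((u**2 + u**2) + u)/2)*u = 8 - (-5*(2*u**2 + u)/2)*u = 8 - (-5*(u + 2*u**2)/2)*u = 8 - (-5*u**2 - 5*u/2)*u = 8 - u*(-5*u**2 - 5*u/2))
B = 289/29 (B = -10/(-1) + (2 - 4)/(8 + 5*2**3 + (5/2)*2**2) = -10*(-1) - 2/(8 + 5*8 + (5/2)*4) = 10 - 2/(8 + 40 + 10) = 10 - 2/58 = 10 - 2*1/58 = 10 - 1/29 = 289/29 ≈ 9.9655)
B**3 = (289/29)**3 = 24137569/24389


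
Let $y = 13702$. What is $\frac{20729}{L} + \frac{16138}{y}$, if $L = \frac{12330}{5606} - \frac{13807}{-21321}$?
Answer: $\frac{8488544574661211}{1165663299086} \approx 7282.2$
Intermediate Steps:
$L = \frac{170144986}{59762763}$ ($L = 12330 \cdot \frac{1}{5606} - - \frac{13807}{21321} = \frac{6165}{2803} + \frac{13807}{21321} = \frac{170144986}{59762763} \approx 2.847$)
$\frac{20729}{L} + \frac{16138}{y} = \frac{20729}{\frac{170144986}{59762763}} + \frac{16138}{13702} = 20729 \cdot \frac{59762763}{170144986} + 16138 \cdot \frac{1}{13702} = \frac{1238822314227}{170144986} + \frac{8069}{6851} = \frac{8488544574661211}{1165663299086}$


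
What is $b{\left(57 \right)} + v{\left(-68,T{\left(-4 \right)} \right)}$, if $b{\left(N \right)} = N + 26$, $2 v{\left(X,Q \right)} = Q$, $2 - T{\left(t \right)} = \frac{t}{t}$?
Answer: $\frac{167}{2} \approx 83.5$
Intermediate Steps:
$T{\left(t \right)} = 1$ ($T{\left(t \right)} = 2 - \frac{t}{t} = 2 - 1 = 1$)
$v{\left(X,Q \right)} = \frac{Q}{2}$
$b{\left(N \right)} = 26 + N$
$b{\left(57 \right)} + v{\left(-68,T{\left(-4 \right)} \right)} = \left(26 + 57\right) + \frac{1}{2} \cdot 1 = 83 + \frac{1}{2} = \frac{167}{2}$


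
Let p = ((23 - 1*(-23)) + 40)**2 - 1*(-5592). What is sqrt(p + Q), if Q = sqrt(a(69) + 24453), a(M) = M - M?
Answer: sqrt(12988 + 3*sqrt(2717)) ≈ 114.65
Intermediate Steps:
a(M) = 0
Q = 3*sqrt(2717) (Q = sqrt(0 + 24453) = sqrt(24453) = 3*sqrt(2717) ≈ 156.37)
p = 12988 (p = ((23 + 23) + 40)**2 + 5592 = (46 + 40)**2 + 5592 = 86**2 + 5592 = 7396 + 5592 = 12988)
sqrt(p + Q) = sqrt(12988 + 3*sqrt(2717))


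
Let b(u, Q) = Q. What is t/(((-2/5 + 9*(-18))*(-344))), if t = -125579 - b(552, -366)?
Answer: -626065/279328 ≈ -2.2413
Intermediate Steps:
t = -125213 (t = -125579 - 1*(-366) = -125579 + 366 = -125213)
t/(((-2/5 + 9*(-18))*(-344))) = -125213*(-1/(344*(-2/5 + 9*(-18)))) = -125213*(-1/(344*(-2*⅕ - 162))) = -125213*(-1/(344*(-⅖ - 162))) = -125213/((-812/5*(-344))) = -125213/279328/5 = -125213*5/279328 = -626065/279328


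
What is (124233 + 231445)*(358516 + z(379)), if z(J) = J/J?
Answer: 127516609526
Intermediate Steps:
z(J) = 1
(124233 + 231445)*(358516 + z(379)) = (124233 + 231445)*(358516 + 1) = 355678*358517 = 127516609526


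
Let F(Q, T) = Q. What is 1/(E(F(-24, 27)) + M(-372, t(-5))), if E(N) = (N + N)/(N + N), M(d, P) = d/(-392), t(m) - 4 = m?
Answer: 98/191 ≈ 0.51309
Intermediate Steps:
t(m) = 4 + m
M(d, P) = -d/392 (M(d, P) = d*(-1/392) = -d/392)
E(N) = 1 (E(N) = (2*N)/((2*N)) = (2*N)*(1/(2*N)) = 1)
1/(E(F(-24, 27)) + M(-372, t(-5))) = 1/(1 - 1/392*(-372)) = 1/(1 + 93/98) = 1/(191/98) = 98/191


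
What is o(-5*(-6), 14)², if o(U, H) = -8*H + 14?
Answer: 9604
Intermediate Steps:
o(U, H) = 14 - 8*H
o(-5*(-6), 14)² = (14 - 8*14)² = (14 - 112)² = (-98)² = 9604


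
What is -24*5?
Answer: -120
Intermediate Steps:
-24*5 = -3*40 = -120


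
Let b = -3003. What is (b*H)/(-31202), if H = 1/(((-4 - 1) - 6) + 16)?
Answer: 3003/156010 ≈ 0.019249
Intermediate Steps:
H = ⅕ (H = 1/((-5 - 6) + 16) = 1/(-11 + 16) = 1/5 = ⅕ ≈ 0.20000)
(b*H)/(-31202) = -3003*⅕/(-31202) = -3003/5*(-1/31202) = 3003/156010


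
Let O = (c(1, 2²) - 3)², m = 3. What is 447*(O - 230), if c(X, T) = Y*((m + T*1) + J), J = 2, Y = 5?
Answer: 685698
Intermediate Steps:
c(X, T) = 25 + 5*T (c(X, T) = 5*((3 + T*1) + 2) = 5*((3 + T) + 2) = 5*(5 + T) = 25 + 5*T)
O = 1764 (O = ((25 + 5*2²) - 3)² = ((25 + 5*4) - 3)² = ((25 + 20) - 3)² = (45 - 3)² = 42² = 1764)
447*(O - 230) = 447*(1764 - 230) = 447*1534 = 685698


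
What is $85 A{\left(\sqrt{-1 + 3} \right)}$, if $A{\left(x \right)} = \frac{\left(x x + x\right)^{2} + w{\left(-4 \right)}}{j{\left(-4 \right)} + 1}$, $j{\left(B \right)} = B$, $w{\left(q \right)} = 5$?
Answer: $- \frac{935}{3} - \frac{340 \sqrt{2}}{3} \approx -471.94$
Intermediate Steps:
$A{\left(x \right)} = - \frac{5}{3} - \frac{\left(x + x^{2}\right)^{2}}{3}$ ($A{\left(x \right)} = \frac{\left(x x + x\right)^{2} + 5}{-4 + 1} = \frac{\left(x^{2} + x\right)^{2} + 5}{-3} = \left(\left(x + x^{2}\right)^{2} + 5\right) \left(- \frac{1}{3}\right) = \left(5 + \left(x + x^{2}\right)^{2}\right) \left(- \frac{1}{3}\right) = - \frac{5}{3} - \frac{\left(x + x^{2}\right)^{2}}{3}$)
$85 A{\left(\sqrt{-1 + 3} \right)} = 85 \left(- \frac{5}{3} - \frac{\left(\sqrt{-1 + 3}\right)^{2} \left(1 + \sqrt{-1 + 3}\right)^{2}}{3}\right) = 85 \left(- \frac{5}{3} - \frac{\left(\sqrt{2}\right)^{2} \left(1 + \sqrt{2}\right)^{2}}{3}\right) = 85 \left(- \frac{5}{3} - \frac{2 \left(1 + \sqrt{2}\right)^{2}}{3}\right) = - \frac{425}{3} - \frac{170 \left(1 + \sqrt{2}\right)^{2}}{3}$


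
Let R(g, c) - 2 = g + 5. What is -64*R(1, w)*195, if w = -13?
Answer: -99840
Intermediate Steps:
R(g, c) = 7 + g (R(g, c) = 2 + (g + 5) = 2 + (5 + g) = 7 + g)
-64*R(1, w)*195 = -64*(7 + 1)*195 = -64*8*195 = -512*195 = -99840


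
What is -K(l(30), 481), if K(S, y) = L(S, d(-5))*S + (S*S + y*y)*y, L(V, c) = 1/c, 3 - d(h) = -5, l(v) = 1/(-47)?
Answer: -1966622179553/17672 ≈ -1.1128e+8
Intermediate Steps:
l(v) = -1/47
d(h) = 8 (d(h) = 3 - 1*(-5) = 3 + 5 = 8)
K(S, y) = S/8 + y*(S² + y²) (K(S, y) = S/8 + (S*S + y*y)*y = S/8 + (S² + y²)*y = S/8 + y*(S² + y²))
-K(l(30), 481) = -(481³ + (⅛)*(-1/47) + 481*(-1/47)²) = -(111284641 - 1/376 + 481*(1/2209)) = -(111284641 - 1/376 + 481/2209) = -1*1966622179553/17672 = -1966622179553/17672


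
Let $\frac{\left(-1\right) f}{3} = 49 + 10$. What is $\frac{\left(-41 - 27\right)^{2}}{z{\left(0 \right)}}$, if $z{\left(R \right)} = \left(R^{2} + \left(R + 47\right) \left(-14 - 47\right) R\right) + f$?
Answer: $- \frac{4624}{177} \approx -26.124$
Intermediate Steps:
$f = -177$ ($f = - 3 \left(49 + 10\right) = \left(-3\right) 59 = -177$)
$z{\left(R \right)} = -177 + R^{2} + R \left(-2867 - 61 R\right)$ ($z{\left(R \right)} = \left(R^{2} + \left(R + 47\right) \left(-14 - 47\right) R\right) - 177 = \left(R^{2} + \left(47 + R\right) \left(-61\right) R\right) - 177 = \left(R^{2} + \left(-2867 - 61 R\right) R\right) - 177 = \left(R^{2} + R \left(-2867 - 61 R\right)\right) - 177 = -177 + R^{2} + R \left(-2867 - 61 R\right)$)
$\frac{\left(-41 - 27\right)^{2}}{z{\left(0 \right)}} = \frac{\left(-41 - 27\right)^{2}}{-177 - 0 - 60 \cdot 0^{2}} = \frac{\left(-68\right)^{2}}{-177 + 0 - 0} = \frac{4624}{-177 + 0 + 0} = \frac{4624}{-177} = 4624 \left(- \frac{1}{177}\right) = - \frac{4624}{177}$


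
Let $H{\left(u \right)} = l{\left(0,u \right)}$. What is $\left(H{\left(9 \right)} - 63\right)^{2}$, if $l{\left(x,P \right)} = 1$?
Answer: $3844$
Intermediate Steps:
$H{\left(u \right)} = 1$
$\left(H{\left(9 \right)} - 63\right)^{2} = \left(1 - 63\right)^{2} = \left(-62\right)^{2} = 3844$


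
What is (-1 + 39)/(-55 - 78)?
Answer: -2/7 ≈ -0.28571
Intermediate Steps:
(-1 + 39)/(-55 - 78) = 38/(-133) = -1/133*38 = -2/7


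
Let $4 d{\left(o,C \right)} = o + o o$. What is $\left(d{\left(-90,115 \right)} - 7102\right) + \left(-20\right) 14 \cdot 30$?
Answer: $- \frac{26999}{2} \approx -13500.0$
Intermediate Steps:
$d{\left(o,C \right)} = \frac{o}{4} + \frac{o^{2}}{4}$ ($d{\left(o,C \right)} = \frac{o + o o}{4} = \frac{o + o^{2}}{4} = \frac{o}{4} + \frac{o^{2}}{4}$)
$\left(d{\left(-90,115 \right)} - 7102\right) + \left(-20\right) 14 \cdot 30 = \left(\frac{1}{4} \left(-90\right) \left(1 - 90\right) - 7102\right) + \left(-20\right) 14 \cdot 30 = \left(\frac{1}{4} \left(-90\right) \left(-89\right) - 7102\right) - 8400 = \left(\frac{4005}{2} - 7102\right) - 8400 = - \frac{10199}{2} - 8400 = - \frac{26999}{2}$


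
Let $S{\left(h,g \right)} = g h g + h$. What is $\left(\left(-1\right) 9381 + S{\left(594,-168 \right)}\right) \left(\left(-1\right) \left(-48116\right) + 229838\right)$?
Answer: $4657471993626$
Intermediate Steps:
$S{\left(h,g \right)} = h + h g^{2}$ ($S{\left(h,g \right)} = h g^{2} + h = h + h g^{2}$)
$\left(\left(-1\right) 9381 + S{\left(594,-168 \right)}\right) \left(\left(-1\right) \left(-48116\right) + 229838\right) = \left(\left(-1\right) 9381 + 594 \left(1 + \left(-168\right)^{2}\right)\right) \left(\left(-1\right) \left(-48116\right) + 229838\right) = \left(-9381 + 594 \left(1 + 28224\right)\right) \left(48116 + 229838\right) = \left(-9381 + 594 \cdot 28225\right) 277954 = \left(-9381 + 16765650\right) 277954 = 16756269 \cdot 277954 = 4657471993626$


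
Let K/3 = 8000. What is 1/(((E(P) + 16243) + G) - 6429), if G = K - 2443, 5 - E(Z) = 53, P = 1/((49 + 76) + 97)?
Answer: 1/31323 ≈ 3.1925e-5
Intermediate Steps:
K = 24000 (K = 3*8000 = 24000)
P = 1/222 (P = 1/(125 + 97) = 1/222 ≈ 0.0045045)
E(Z) = -48 (E(Z) = 5 - 1*53 = 5 - 53 = -48)
G = 21557 (G = 24000 - 2443 = 21557)
1/(((E(P) + 16243) + G) - 6429) = 1/(((-48 + 16243) + 21557) - 6429) = 1/((16195 + 21557) - 6429) = 1/(37752 - 6429) = 1/31323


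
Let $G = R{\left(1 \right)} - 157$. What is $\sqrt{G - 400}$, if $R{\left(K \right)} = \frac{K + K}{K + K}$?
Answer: $2 i \sqrt{139} \approx 23.58 i$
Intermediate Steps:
$R{\left(K \right)} = 1$ ($R{\left(K \right)} = \frac{2 K}{2 K} = 2 K \frac{1}{2 K} = 1$)
$G = -156$ ($G = 1 - 157 = -156$)
$\sqrt{G - 400} = \sqrt{-156 - 400} = \sqrt{-556} = 2 i \sqrt{139}$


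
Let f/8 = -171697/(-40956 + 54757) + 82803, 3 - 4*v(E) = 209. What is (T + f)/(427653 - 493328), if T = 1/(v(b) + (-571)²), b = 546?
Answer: -5959570555782594/590941166105825 ≈ -10.085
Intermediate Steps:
v(E) = -103/2 (v(E) = ¾ - ¼*209 = ¾ - 209/4 = -103/2)
T = 2/651979 (T = 1/(-103/2 + (-571)²) = 1/(-103/2 + 326041) = 1/(651979/2) = 2/651979 ≈ 3.0676e-6)
f = 9140740048/13801 (f = 8*(-171697/(-40956 + 54757) + 82803) = 8*(-171697/13801 + 82803) = 8*(1142592506/13801) = 9140740048/13801 ≈ 6.6232e+5)
(T + f)/(427653 - 493328) = (2/651979 + 9140740048/13801)/(427653 - 493328) = (5959570555782594/8997962179)/(-65675) = (5959570555782594/8997962179)*(-1/65675) = -5959570555782594/590941166105825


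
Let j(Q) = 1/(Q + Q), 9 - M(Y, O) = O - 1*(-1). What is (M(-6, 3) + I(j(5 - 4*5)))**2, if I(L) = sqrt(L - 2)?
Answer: (150 + I*sqrt(1830))**2/900 ≈ 22.967 + 14.26*I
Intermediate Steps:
M(Y, O) = 8 - O (M(Y, O) = 9 - (O - 1*(-1)) = 9 - (O + 1) = 9 - (1 + O) = 9 + (-1 - O) = 8 - O)
j(Q) = 1/(2*Q)
I(L) = sqrt(-2 + L)
(M(-6, 3) + I(j(5 - 4*5)))**2 = ((8 - 1*3) + sqrt(-2 + 1/(2*(5 - 4*5))))**2 = ((8 - 3) + sqrt(-2 + 1/(2*(5 - 20))))**2 = (5 + sqrt(-2 + (1/2)/(-15)))**2 = (5 + sqrt(-2 + (1/2)*(-1/15)))**2 = (5 + sqrt(-2 - 1/30))**2 = (5 + sqrt(-61/30))**2 = (5 + I*sqrt(1830)/30)**2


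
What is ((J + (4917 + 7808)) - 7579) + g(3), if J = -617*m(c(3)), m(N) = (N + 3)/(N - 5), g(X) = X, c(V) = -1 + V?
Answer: 18532/3 ≈ 6177.3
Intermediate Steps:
m(N) = (3 + N)/(-5 + N)
J = 3085/3 (J = -617*(3 + (-1 + 3))/(-5 + (-1 + 3)) = -617*(3 + 2)/(-5 + 2) = -617*5/(-3) = -(-617)*5/3 = -617*(-5/3) = 3085/3 ≈ 1028.3)
((J + (4917 + 7808)) - 7579) + g(3) = ((3085/3 + (4917 + 7808)) - 7579) + 3 = ((3085/3 + 12725) - 7579) + 3 = (41260/3 - 7579) + 3 = 18523/3 + 3 = 18532/3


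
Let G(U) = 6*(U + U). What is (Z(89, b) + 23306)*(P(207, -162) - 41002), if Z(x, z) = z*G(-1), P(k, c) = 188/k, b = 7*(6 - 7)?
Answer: -198516216140/207 ≈ -9.5902e+8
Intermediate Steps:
G(U) = 12*U (G(U) = 6*(2*U) = 12*U)
b = -7 (b = 7*(-1) = -7)
Z(x, z) = -12*z (Z(x, z) = z*(12*(-1)) = z*(-12) = -12*z)
(Z(89, b) + 23306)*(P(207, -162) - 41002) = (-12*(-7) + 23306)*(188/207 - 41002) = (84 + 23306)*(188*(1/207) - 41002) = 23390*(188/207 - 41002) = 23390*(-8487226/207) = -198516216140/207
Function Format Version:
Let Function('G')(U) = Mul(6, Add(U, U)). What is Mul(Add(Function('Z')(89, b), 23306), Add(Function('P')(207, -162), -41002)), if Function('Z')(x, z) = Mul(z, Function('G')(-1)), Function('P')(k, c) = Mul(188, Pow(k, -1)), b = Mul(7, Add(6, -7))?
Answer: Rational(-198516216140, 207) ≈ -9.5902e+8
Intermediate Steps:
Function('G')(U) = Mul(12, U) (Function('G')(U) = Mul(6, Mul(2, U)) = Mul(12, U))
b = -7 (b = Mul(7, -1) = -7)
Function('Z')(x, z) = Mul(-12, z) (Function('Z')(x, z) = Mul(z, Mul(12, -1)) = Mul(z, -12) = Mul(-12, z))
Mul(Add(Function('Z')(89, b), 23306), Add(Function('P')(207, -162), -41002)) = Mul(Add(Mul(-12, -7), 23306), Add(Mul(188, Pow(207, -1)), -41002)) = Mul(Add(84, 23306), Add(Mul(188, Rational(1, 207)), -41002)) = Mul(23390, Add(Rational(188, 207), -41002)) = Mul(23390, Rational(-8487226, 207)) = Rational(-198516216140, 207)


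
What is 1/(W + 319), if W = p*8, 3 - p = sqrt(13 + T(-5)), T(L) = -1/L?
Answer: 1715/584021 + 8*sqrt(330)/584021 ≈ 0.0031854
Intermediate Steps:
p = 3 - sqrt(330)/5 (p = 3 - sqrt(13 - 1/(-5)) = 3 - sqrt(13 - 1*(-1/5)) = 3 - sqrt(13 + 1/5) = 3 - sqrt(66/5) = 3 - sqrt(330)/5 ≈ -0.63318)
W = 24 - 8*sqrt(330)/5 (W = (3 - sqrt(330)/5)*8 = 24 - 8*sqrt(330)/5 ≈ -5.0654)
1/(W + 319) = 1/((24 - 8*sqrt(330)/5) + 319) = 1/(343 - 8*sqrt(330)/5)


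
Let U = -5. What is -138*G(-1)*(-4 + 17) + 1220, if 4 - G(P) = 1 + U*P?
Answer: 4808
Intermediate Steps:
G(P) = 3 + 5*P (G(P) = 4 - (1 - 5*P) = 4 + (-1 + 5*P) = 3 + 5*P)
-138*G(-1)*(-4 + 17) + 1220 = -138*(3 + 5*(-1))*(-4 + 17) + 1220 = -138*(3 - 5)*13 + 1220 = -(-276)*13 + 1220 = -138*(-26) + 1220 = 3588 + 1220 = 4808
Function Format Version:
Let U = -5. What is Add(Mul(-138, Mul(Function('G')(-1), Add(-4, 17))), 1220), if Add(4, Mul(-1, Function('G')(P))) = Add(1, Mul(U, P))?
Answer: 4808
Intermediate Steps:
Function('G')(P) = Add(3, Mul(5, P)) (Function('G')(P) = Add(4, Mul(-1, Add(1, Mul(-5, P)))) = Add(4, Add(-1, Mul(5, P))) = Add(3, Mul(5, P)))
Add(Mul(-138, Mul(Function('G')(-1), Add(-4, 17))), 1220) = Add(Mul(-138, Mul(Add(3, Mul(5, -1)), Add(-4, 17))), 1220) = Add(Mul(-138, Mul(Add(3, -5), 13)), 1220) = Add(Mul(-138, Mul(-2, 13)), 1220) = Add(Mul(-138, -26), 1220) = Add(3588, 1220) = 4808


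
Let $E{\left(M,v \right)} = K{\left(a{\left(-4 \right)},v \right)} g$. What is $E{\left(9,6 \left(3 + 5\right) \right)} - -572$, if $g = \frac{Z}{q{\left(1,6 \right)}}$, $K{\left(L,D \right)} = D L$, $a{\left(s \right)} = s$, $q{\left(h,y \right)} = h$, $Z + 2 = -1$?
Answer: $1148$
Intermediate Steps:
$Z = -3$ ($Z = -2 - 1 = -3$)
$g = -3$ ($g = - \frac{3}{1} = \left(-3\right) 1 = -3$)
$E{\left(M,v \right)} = 12 v$ ($E{\left(M,v \right)} = v \left(-4\right) \left(-3\right) = - 4 v \left(-3\right) = 12 v$)
$E{\left(9,6 \left(3 + 5\right) \right)} - -572 = 12 \cdot 6 \left(3 + 5\right) - -572 = 12 \cdot 6 \cdot 8 + 572 = 12 \cdot 48 + 572 = 576 + 572 = 1148$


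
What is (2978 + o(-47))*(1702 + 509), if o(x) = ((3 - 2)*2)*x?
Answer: 6376524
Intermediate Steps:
o(x) = 2*x (o(x) = (1*2)*x = 2*x)
(2978 + o(-47))*(1702 + 509) = (2978 + 2*(-47))*(1702 + 509) = (2978 - 94)*2211 = 2884*2211 = 6376524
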